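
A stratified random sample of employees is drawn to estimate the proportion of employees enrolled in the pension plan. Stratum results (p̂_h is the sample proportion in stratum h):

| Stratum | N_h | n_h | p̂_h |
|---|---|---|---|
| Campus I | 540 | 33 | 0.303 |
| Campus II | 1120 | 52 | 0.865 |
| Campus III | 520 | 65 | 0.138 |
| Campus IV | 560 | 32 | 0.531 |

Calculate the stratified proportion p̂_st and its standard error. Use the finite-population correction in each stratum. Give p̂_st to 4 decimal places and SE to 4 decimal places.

N = 2740; stratum weights W_h = N_h/N.
p̂_st = Σ W_h p̂_h = (540·0.303 + 1120·0.865 + 520·0.138 + 560·0.531)/2740 = 0.54801
V̂(p̂_st) = Σ W_h² (1 − n_h/N_h) p̂_h(1−p̂_h)/(n_h−1):
  stratum Campus I: (540/2740)²·(1 − 33/540)·0.303·0.697/32 = 0.000240672
  stratum Campus II: (1120/2740)²·(1 − 52/1120)·0.865·0.135/51 = 0.000364811
  stratum Campus III: (520/2740)²·(1 − 65/520)·0.138·0.862/64 = 5.8576e-05
  stratum Campus IV: (560/2740)²·(1 − 32/560)·0.531·0.469/31 = 0.000316393
V̂(p̂_st) = 0.000980452; SE = √V̂ = 0.0313122

p̂_st ≈ 0.5480, SE ≈ 0.0313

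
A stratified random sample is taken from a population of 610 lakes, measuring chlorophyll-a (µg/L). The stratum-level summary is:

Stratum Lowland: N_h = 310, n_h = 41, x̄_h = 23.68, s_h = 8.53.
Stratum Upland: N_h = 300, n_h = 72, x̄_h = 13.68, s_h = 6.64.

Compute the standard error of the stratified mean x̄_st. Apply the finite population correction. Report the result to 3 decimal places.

SE(x̄_st) ≈ 0.714

V̂(x̄_st) = Σ W_h² (1 − n_h/N_h) s_h²/n_h, with W_h = N_h/N and N = 610:
  stratum Lowland: (310/610)²·(1 − 41/310)·8.53²/41 = 0.397712
  stratum Upland: (300/610)²·(1 − 72/300)·6.64²/72 = 0.112564
V̂(x̄_st) = 0.510276
SE(x̄_st) = √0.510276 = 0.714336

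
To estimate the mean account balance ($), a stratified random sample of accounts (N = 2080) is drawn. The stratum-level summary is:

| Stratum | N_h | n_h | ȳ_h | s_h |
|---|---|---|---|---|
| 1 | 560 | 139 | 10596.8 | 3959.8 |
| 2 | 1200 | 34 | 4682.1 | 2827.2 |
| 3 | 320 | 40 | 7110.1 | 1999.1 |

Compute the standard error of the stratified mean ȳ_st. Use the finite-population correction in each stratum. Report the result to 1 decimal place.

SE(ȳ_st) ≈ 290.3

V̂(ȳ_st) = Σ W_h² (1 − n_h/N_h) s_h²/n_h, with W_h = N_h/N and N = 2080:
  stratum 1: (560/2080)²·(1 − 139/560)·3959.8²/139 = 6147.17
  stratum 2: (1200/2080)²·(1 − 34/1200)·2827.2²/34 = 76030.4
  stratum 3: (320/2080)²·(1 − 40/320)·1999.1²/40 = 2069.14
V̂(ȳ_st) = 84246.7
SE(ȳ_st) = √84246.7 = 290.253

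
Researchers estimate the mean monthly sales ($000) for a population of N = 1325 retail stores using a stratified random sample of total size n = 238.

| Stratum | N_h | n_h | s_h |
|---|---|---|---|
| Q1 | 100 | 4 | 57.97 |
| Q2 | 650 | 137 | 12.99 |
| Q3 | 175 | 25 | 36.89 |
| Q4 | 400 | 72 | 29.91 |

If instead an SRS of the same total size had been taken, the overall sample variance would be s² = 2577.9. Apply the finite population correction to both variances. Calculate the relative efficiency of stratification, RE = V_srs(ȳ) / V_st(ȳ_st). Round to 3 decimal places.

RE ≈ 1.352

V̂(ȳ_st) = Σ W_h² (1 − n_h/N_h) s_h²/n_h, with W_h = N_h/N and N = 1325:
  stratum Q1: (100/1325)²·(1 − 4/100)·57.97²/4 = 4.59395
  stratum Q2: (650/1325)²·(1 − 137/650)·12.99²/137 = 0.233936
  stratum Q3: (175/1325)²·(1 − 25/175)·36.89²/25 = 0.813907
  stratum Q4: (400/1325)²·(1 − 72/400)·29.91²/72 = 0.928544
V_st = 6.57033
V_srs = (1 − 238/1325)·2577.9/238 = 8.88593
Relative efficiency = V_srs / V_st = 8.88593/6.57033 = 1.3524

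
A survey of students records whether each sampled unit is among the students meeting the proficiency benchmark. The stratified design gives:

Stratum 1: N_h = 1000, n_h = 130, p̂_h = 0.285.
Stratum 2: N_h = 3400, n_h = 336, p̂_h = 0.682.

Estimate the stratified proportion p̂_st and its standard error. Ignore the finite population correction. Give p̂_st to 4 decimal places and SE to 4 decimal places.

p̂_st ≈ 0.5918, SE ≈ 0.0216

N = 4400; stratum weights W_h = N_h/N.
p̂_st = Σ W_h p̂_h = (1000·0.285 + 3400·0.682)/4400 = 0.59177
V̂(p̂_st) = Σ W_h² p̂_h(1−p̂_h)/(n_h−1):
  stratum 1: (1000/4400)²·0.285·0.715/129 = 8.15936e-05
  stratum 2: (3400/4400)²·0.682·0.318/335 = 0.000386562
V̂(p̂_st) = 0.000468156; SE = √V̂ = 0.0216369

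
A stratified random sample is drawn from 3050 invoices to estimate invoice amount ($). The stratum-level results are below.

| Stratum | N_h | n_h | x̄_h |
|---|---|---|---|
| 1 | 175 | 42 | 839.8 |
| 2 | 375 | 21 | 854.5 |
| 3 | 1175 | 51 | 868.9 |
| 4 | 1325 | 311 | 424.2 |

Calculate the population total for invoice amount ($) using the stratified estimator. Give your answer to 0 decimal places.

τ̂_st = Σ N_h x̄_h = 175·839.8 + 375·854.5 + 1175·868.9 + 1325·424.2 = 2050425

τ̂_st ≈ 2050425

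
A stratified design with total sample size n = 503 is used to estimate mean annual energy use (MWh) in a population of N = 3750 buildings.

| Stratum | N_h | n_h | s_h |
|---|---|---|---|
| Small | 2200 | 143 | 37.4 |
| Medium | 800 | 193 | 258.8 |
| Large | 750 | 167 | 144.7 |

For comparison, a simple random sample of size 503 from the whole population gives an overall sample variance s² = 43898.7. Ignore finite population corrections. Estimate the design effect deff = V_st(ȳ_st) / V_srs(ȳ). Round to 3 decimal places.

deff ≈ 0.277

V̂(ȳ_st) = Σ W_h² s_h²/n_h, with W_h = N_h/N and N = 3750:
  stratum Small: (2200/3750)²·37.4²/143 = 3.36659
  stratum Medium: (800/3750)²·258.8²/193 = 15.7939
  stratum Large: (750/3750)²·144.7²/167 = 5.01511
V_st = 24.1756
V_srs = s²/n = 43898.7/503 = 87.2738
deff = V_st / V_srs = 24.1756/87.2738 = 0.2770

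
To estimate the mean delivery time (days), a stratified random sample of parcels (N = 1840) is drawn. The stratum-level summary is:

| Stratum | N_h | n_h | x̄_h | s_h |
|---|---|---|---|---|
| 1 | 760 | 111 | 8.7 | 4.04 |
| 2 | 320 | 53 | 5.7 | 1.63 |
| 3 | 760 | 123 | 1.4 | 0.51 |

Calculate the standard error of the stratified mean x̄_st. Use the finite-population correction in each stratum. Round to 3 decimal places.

V̂(x̄_st) = Σ W_h² (1 − n_h/N_h) s_h²/n_h, with W_h = N_h/N and N = 1840:
  stratum 1: (760/1840)²·(1 − 111/760)·4.04²/111 = 0.0214221
  stratum 2: (320/1840)²·(1 − 53/320)·1.63²/53 = 0.0012651
  stratum 3: (760/1840)²·(1 − 123/760)·0.51²/123 = 0.00030238
V̂(x̄_st) = 0.0229896
SE(x̄_st) = √0.0229896 = 0.151623

SE(x̄_st) ≈ 0.152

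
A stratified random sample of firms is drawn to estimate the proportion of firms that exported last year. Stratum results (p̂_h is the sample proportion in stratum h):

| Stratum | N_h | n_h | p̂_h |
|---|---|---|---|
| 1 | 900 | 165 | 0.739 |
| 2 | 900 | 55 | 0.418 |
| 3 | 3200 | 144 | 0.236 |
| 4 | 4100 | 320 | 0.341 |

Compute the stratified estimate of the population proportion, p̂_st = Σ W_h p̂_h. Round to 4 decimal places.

N = 9100; stratum weights W_h = N_h/N.
p̂_st = Σ W_h p̂_h = (900·0.739 + 900·0.418 + 3200·0.236 + 4100·0.341)/9100 = 0.35105

p̂_st ≈ 0.3511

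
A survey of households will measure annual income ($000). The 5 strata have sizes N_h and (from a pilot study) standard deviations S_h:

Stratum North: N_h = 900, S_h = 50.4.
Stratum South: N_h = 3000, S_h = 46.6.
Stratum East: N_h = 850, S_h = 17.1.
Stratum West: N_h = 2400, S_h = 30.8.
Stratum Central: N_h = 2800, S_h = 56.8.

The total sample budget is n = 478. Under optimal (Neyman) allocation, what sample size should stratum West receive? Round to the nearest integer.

82

Neyman allocation: n_h = n · N_h S_h / Σ N_i S_i, with n = 478.
  stratum North: N_h·S_h = 900·50.4 = 45360.00
  stratum South: N_h·S_h = 3000·46.6 = 139800.00
  stratum East: N_h·S_h = 850·17.1 = 14535.00
  stratum West: N_h·S_h = 2400·30.8 = 73920.00
  stratum Central: N_h·S_h = 2800·56.8 = 159040.00
Σ N_h S_h = 432655.00
n for stratum West = 478·73920.00/432655.00 = 81.667 → 82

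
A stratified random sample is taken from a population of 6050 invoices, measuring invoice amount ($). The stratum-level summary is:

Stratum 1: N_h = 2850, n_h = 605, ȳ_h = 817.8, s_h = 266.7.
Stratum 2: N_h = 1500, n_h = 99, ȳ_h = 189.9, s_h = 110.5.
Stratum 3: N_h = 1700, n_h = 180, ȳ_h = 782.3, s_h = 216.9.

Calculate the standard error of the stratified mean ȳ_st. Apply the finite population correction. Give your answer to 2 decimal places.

SE(ȳ_st) ≈ 6.79

V̂(ȳ_st) = Σ W_h² (1 − n_h/N_h) s_h²/n_h, with W_h = N_h/N and N = 6050:
  stratum 1: (2850/6050)²·(1 − 605/2850)·266.7²/605 = 20.5514
  stratum 2: (1500/6050)²·(1 − 99/1500)·110.5²/99 = 7.08122
  stratum 3: (1700/6050)²·(1 − 180/1700)·216.9²/180 = 18.4514
V̂(ȳ_st) = 46.084
SE(ȳ_st) = √46.084 = 6.78852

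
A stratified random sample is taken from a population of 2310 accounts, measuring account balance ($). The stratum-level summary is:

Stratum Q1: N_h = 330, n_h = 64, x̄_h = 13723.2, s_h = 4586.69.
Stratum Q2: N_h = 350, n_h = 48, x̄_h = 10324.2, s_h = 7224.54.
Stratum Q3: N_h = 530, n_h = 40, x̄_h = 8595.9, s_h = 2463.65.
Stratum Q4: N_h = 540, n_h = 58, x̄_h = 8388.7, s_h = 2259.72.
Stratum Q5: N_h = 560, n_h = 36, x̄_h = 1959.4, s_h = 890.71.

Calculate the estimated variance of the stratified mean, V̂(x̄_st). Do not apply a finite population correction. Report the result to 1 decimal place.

V̂(x̄_st) = Σ W_h² s_h²/n_h, with W_h = N_h/N and N = 2310:
  stratum Q1: (330/2310)²·4586.69²/64 = 6708.46
  stratum Q2: (350/2310)²·7224.54²/48 = 24962.7
  stratum Q3: (530/2310)²·2463.65²/40 = 7987.77
  stratum Q4: (540/2310)²·2259.72²/58 = 4811.1
  stratum Q5: (560/2310)²·890.71²/36 = 1295.16
V̂(x̄_st) = 45765.2

V̂(x̄_st) ≈ 45765.2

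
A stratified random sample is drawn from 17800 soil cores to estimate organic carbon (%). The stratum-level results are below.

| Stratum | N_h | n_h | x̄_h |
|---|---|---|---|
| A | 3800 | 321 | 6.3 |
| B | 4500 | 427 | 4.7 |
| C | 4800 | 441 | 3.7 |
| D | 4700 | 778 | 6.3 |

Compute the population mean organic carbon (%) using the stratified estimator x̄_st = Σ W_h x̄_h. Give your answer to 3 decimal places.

N = Σ N_h = 17800. Stratum weights W_h = N_h/N.
x̄_st = (3800·6.3 + 4500·4.7 + 4800·3.7 + 4700·6.3) / 17800 = 5.19438

x̄_st ≈ 5.194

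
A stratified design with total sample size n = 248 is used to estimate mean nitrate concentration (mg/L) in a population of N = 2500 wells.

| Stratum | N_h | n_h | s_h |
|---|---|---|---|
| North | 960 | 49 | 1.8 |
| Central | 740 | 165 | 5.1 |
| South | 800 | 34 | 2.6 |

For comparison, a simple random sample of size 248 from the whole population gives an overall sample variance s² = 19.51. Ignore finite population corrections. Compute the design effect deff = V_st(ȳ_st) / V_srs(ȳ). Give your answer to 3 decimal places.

deff ≈ 0.558

V̂(ȳ_st) = Σ W_h² s_h²/n_h, with W_h = N_h/N and N = 2500:
  stratum North: (960/2500)²·1.8²/49 = 0.00975015
  stratum Central: (740/2500)²·5.1²/165 = 0.0138115
  stratum South: (800/2500)²·2.6²/34 = 0.0203595
V_st = 0.0439211
V_srs = s²/n = 19.51/248 = 0.0786694
deff = V_st / V_srs = 0.0439211/0.0786694 = 0.5583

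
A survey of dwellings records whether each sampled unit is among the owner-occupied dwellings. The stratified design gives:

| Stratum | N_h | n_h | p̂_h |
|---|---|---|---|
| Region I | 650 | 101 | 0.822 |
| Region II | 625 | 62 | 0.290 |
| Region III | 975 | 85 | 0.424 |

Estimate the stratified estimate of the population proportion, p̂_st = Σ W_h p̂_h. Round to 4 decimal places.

p̂_st ≈ 0.5018

N = 2250; stratum weights W_h = N_h/N.
p̂_st = Σ W_h p̂_h = (650·0.822 + 625·0.290 + 975·0.424)/2250 = 0.50176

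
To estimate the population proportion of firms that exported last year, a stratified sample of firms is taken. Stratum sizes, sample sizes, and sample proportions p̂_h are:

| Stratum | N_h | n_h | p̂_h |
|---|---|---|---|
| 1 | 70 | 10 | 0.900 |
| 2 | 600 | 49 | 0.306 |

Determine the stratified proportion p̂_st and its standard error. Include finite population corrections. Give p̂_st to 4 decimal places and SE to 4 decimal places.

N = 670; stratum weights W_h = N_h/N.
p̂_st = Σ W_h p̂_h = (70·0.900 + 600·0.306)/670 = 0.36806
V̂(p̂_st) = Σ W_h² (1 − n_h/N_h) p̂_h(1−p̂_h)/(n_h−1):
  stratum 1: (70/670)²·(1 − 10/70)·0.900·0.100/9 = 9.3562e-05
  stratum 2: (600/670)²·(1 − 49/600)·0.306·0.694/48 = 0.00325831
V̂(p̂_st) = 0.00335188; SE = √V̂ = 0.0578954

p̂_st ≈ 0.3681, SE ≈ 0.0579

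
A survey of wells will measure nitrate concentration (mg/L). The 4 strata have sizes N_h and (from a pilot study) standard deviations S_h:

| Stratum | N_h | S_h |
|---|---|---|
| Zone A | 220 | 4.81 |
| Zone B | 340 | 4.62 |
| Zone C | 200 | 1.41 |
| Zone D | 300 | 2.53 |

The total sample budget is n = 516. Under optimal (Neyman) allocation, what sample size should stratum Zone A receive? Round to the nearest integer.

Neyman allocation: n_h = n · N_h S_h / Σ N_i S_i, with n = 516.
  stratum Zone A: N_h·S_h = 220·4.81 = 1058.20
  stratum Zone B: N_h·S_h = 340·4.62 = 1570.80
  stratum Zone C: N_h·S_h = 200·1.41 = 282.00
  stratum Zone D: N_h·S_h = 300·2.53 = 759.00
Σ N_h S_h = 3670.00
n for stratum Zone A = 516·1058.20/3670.00 = 148.782 → 149

149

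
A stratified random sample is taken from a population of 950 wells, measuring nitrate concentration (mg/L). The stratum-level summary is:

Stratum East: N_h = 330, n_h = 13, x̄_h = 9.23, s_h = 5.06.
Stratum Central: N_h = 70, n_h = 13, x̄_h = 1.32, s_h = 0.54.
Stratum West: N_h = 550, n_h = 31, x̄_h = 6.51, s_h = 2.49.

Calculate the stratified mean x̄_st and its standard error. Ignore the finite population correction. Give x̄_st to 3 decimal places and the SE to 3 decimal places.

x̄_st = Σ W_h x̄_h = (330·9.23 + 70·1.32 + 550·6.51)/950 = 7.07242
V̂(x̄_st) = Σ W_h² s_h²/n_h, with W_h = N_h/N and N = 950:
  stratum East: (330/950)²·5.06²/13 = 0.23765
  stratum Central: (70/950)²·0.54²/13 = 0.000121785
  stratum West: (550/950)²·2.49²/31 = 0.0670371
V̂(x̄_st) = 0.304809
SE(x̄_st) = √0.304809 = 0.552095

x̄_st ≈ 7.072, SE ≈ 0.552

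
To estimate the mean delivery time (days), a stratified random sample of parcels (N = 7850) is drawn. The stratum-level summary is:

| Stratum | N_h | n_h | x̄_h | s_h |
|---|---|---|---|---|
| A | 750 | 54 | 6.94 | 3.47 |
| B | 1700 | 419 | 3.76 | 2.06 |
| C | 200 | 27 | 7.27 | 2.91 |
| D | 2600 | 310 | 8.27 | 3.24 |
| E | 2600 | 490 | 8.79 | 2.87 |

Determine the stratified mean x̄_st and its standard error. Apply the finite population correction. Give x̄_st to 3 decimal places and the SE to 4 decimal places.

x̄_st = Σ W_h x̄_h = (750·6.94 + 1700·3.76 + 200·7.27 + 2600·8.27 + 2600·8.79)/7850 = 7.31299
V̂(x̄_st) = Σ W_h² (1 − n_h/N_h) s_h²/n_h, with W_h = N_h/N and N = 7850:
  stratum A: (750/7850)²·(1 − 54/750)·3.47²/54 = 0.00188885
  stratum B: (1700/7850)²·(1 − 419/1700)·2.06²/419 = 0.000357914
  stratum C: (200/7850)²·(1 − 27/200)·2.91²/27 = 0.0001761
  stratum D: (2600/7850)²·(1 − 310/2600)·3.24²/310 = 0.00327188
  stratum E: (2600/7850)²·(1 − 490/2600)·2.87²/490 = 0.00149653
V̂(x̄_st) = 0.00719127
SE(x̄_st) = √0.00719127 = 0.0848013

x̄_st ≈ 7.313, SE ≈ 0.0848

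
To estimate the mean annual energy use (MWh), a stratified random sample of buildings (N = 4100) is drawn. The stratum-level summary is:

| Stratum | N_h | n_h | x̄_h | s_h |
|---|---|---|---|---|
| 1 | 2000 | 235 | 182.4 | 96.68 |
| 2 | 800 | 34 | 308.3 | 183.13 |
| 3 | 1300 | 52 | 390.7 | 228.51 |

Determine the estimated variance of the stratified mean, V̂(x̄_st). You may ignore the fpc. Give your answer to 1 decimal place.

V̂(x̄_st) = Σ W_h² s_h²/n_h, with W_h = N_h/N and N = 4100:
  stratum 1: (2000/4100)²·96.68²/235 = 9.4645
  stratum 2: (800/4100)²·183.13²/34 = 37.5537
  stratum 3: (1300/4100)²·228.51²/52 = 100.955
V̂(x̄_st) = 147.973

V̂(x̄_st) ≈ 148.0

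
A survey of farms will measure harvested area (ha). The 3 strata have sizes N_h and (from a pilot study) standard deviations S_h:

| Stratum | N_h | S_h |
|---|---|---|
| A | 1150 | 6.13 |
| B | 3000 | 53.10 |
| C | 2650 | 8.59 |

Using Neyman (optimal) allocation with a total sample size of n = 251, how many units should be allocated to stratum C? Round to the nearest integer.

Neyman allocation: n_h = n · N_h S_h / Σ N_i S_i, with n = 251.
  stratum A: N_h·S_h = 1150·6.13 = 7049.50
  stratum B: N_h·S_h = 3000·53.10 = 159300.00
  stratum C: N_h·S_h = 2650·8.59 = 22763.50
Σ N_h S_h = 189113.00
n for stratum C = 251·22763.50/189113.00 = 30.213 → 30

30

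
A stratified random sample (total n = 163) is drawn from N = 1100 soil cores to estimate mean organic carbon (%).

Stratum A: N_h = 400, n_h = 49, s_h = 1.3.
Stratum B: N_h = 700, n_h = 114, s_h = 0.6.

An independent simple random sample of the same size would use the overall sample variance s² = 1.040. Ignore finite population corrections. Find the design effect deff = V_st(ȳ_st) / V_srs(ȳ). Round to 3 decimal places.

deff ≈ 0.915

V̂(ȳ_st) = Σ W_h² s_h²/n_h, with W_h = N_h/N and N = 1100:
  stratum A: (400/1100)²·1.3²/49 = 0.00456063
  stratum B: (700/1100)²·0.6²/114 = 0.00127882
V_st = 0.00583945
V_srs = s²/n = 1.040/163 = 0.00638037
deff = V_st / V_srs = 0.00583945/0.00638037 = 0.9152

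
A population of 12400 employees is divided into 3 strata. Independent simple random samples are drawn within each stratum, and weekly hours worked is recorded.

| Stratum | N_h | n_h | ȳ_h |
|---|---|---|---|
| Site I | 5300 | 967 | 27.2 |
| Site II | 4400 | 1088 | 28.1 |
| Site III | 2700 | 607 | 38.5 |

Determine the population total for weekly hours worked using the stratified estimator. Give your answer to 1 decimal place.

τ̂_st = Σ N_h ȳ_h = 5300·27.2 + 4400·28.1 + 2700·38.5 = 371750.0

τ̂_st ≈ 371750.0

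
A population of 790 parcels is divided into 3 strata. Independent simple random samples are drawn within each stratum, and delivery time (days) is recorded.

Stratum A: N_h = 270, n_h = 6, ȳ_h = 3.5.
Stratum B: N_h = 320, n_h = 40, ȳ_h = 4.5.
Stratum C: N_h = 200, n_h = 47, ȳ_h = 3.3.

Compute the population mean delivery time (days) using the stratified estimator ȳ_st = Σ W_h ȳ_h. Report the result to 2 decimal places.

ȳ_st ≈ 3.85

N = Σ N_h = 790. Stratum weights W_h = N_h/N.
ȳ_st = (270·3.5 + 320·4.5 + 200·3.3) / 790 = 3.8544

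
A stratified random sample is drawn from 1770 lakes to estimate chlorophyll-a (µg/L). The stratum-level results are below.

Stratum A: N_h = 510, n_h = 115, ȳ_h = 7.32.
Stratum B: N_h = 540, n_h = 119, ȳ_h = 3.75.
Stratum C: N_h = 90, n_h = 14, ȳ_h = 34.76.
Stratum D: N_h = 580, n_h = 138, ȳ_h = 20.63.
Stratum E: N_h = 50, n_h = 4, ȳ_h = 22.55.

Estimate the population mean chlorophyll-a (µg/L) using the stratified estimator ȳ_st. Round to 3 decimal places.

ȳ_st ≈ 12.418

N = Σ N_h = 1770. Stratum weights W_h = N_h/N.
ȳ_st = (510·7.32 + 540·3.75 + 90·34.76 + 580·20.63 + 50·22.55) / 1770 = 12.41780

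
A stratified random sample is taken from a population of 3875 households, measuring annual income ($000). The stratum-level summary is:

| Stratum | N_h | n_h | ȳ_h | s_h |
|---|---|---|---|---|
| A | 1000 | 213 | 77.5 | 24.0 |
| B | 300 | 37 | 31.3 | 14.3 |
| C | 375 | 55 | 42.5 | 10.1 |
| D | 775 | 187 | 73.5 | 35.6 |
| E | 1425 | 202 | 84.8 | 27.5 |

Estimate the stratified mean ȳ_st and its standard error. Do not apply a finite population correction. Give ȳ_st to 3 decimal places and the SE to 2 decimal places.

ȳ_st ≈ 72.421, SE ≈ 1.00

ȳ_st = Σ W_h ȳ_h = (1000·77.5 + 300·31.3 + 375·42.5 + 775·73.5 + 1425·84.8)/3875 = 72.42065
V̂(ȳ_st) = Σ W_h² s_h²/n_h, with W_h = N_h/N and N = 3875:
  stratum A: (1000/3875)²·24.0²/213 = 0.180094
  stratum B: (300/3875)²·14.3²/37 = 0.033126
  stratum C: (375/3875)²·10.1²/55 = 0.01737
  stratum D: (775/3875)²·35.6²/187 = 0.271093
  stratum E: (1425/3875)²·27.5²/202 = 0.506291
V̂(ȳ_st) = 1.00797
SE(ȳ_st) = √1.00797 = 1.00398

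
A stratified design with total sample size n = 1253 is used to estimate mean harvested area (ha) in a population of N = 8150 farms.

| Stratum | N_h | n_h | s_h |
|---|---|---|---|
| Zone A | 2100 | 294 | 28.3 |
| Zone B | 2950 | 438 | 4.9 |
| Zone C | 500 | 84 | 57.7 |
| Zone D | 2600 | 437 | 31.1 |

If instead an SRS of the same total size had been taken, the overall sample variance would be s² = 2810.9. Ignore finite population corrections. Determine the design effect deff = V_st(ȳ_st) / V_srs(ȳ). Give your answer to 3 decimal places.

V̂(ȳ_st) = Σ W_h² s_h²/n_h, with W_h = N_h/N and N = 8150:
  stratum Zone A: (2100/8150)²·28.3²/294 = 0.180863
  stratum Zone B: (2950/8150)²·4.9²/438 = 0.00718202
  stratum Zone C: (500/8150)²·57.7²/84 = 0.149175
  stratum Zone D: (2600/8150)²·31.1²/437 = 0.225253
V_st = 0.562473
V_srs = s²/n = 2810.9/1253 = 2.24334
deff = V_st / V_srs = 0.562473/2.24334 = 0.2507

deff ≈ 0.251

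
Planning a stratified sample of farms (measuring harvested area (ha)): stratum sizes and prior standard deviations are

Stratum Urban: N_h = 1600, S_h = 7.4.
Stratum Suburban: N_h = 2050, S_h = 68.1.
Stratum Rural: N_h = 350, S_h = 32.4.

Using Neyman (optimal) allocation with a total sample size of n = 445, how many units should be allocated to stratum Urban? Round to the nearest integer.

32

Neyman allocation: n_h = n · N_h S_h / Σ N_i S_i, with n = 445.
  stratum Urban: N_h·S_h = 1600·7.4 = 11840.00
  stratum Suburban: N_h·S_h = 2050·68.1 = 139605.00
  stratum Rural: N_h·S_h = 350·32.4 = 11340.00
Σ N_h S_h = 162785.00
n for stratum Urban = 445·11840.00/162785.00 = 32.367 → 32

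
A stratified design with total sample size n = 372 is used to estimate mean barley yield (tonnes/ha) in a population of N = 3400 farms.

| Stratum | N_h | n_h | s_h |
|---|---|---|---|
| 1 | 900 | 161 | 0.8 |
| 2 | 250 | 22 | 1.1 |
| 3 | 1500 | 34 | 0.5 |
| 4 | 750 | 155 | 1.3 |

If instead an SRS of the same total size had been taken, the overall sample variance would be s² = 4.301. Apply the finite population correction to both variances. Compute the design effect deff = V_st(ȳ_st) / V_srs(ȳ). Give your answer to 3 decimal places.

deff ≈ 0.225

V̂(ȳ_st) = Σ W_h² (1 − n_h/N_h) s_h²/n_h, with W_h = N_h/N and N = 3400:
  stratum 1: (900/3400)²·(1 − 161/900)·0.8²/161 = 0.000228709
  stratum 2: (250/3400)²·(1 − 22/250)·1.1²/22 = 0.000271194
  stratum 3: (1500/3400)²·(1 − 34/1500)·0.5²/34 = 0.00139871
  stratum 4: (750/3400)²·(1 − 155/750)·1.3²/155 = 0.000420897
V_st = 0.00231951
V_srs = (1 − 372/3400)·4.301/372 = 0.0102968
deff = V_st / V_srs = 0.00231951/0.0102968 = 0.2253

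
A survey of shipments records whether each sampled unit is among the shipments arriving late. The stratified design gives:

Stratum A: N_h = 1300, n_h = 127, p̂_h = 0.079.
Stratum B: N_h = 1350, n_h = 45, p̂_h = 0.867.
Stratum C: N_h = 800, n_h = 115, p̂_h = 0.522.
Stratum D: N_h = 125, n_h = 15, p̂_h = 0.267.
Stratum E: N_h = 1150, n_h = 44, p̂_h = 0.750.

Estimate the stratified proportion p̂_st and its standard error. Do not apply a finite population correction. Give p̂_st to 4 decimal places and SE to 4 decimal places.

N = 4725; stratum weights W_h = N_h/N.
p̂_st = Σ W_h p̂_h = (1300·0.079 + 1350·0.867 + 800·0.522 + 125·0.267 + 1150·0.750)/4725 = 0.54743
V̂(p̂_st) = Σ W_h² p̂_h(1−p̂_h)/(n_h−1):
  stratum A: (1300/4725)²·0.079·0.921/126 = 4.37119e-05
  stratum B: (1350/4725)²·0.867·0.133/44 = 0.000213935
  stratum C: (800/4725)²·0.522·0.478/114 = 6.27437e-05
  stratum D: (125/4725)²·0.267·0.733/14 = 9.78371e-06
  stratum E: (1150/4725)²·0.750·0.250/43 = 0.0002583
V̂(p̂_st) = 0.000588475; SE = √V̂ = 0.0242585

p̂_st ≈ 0.5474, SE ≈ 0.0243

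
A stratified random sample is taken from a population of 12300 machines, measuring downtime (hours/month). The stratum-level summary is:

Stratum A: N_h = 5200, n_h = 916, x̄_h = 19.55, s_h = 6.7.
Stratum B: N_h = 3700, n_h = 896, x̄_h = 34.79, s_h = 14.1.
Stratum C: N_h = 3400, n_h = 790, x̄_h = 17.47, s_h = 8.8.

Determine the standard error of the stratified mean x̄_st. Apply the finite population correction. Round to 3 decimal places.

SE(x̄_st) ≈ 0.168

V̂(x̄_st) = Σ W_h² (1 − n_h/N_h) s_h²/n_h, with W_h = N_h/N and N = 12300:
  stratum A: (5200/12300)²·(1 − 916/5200)·6.7²/916 = 0.007216
  stratum B: (3700/12300)²·(1 − 896/3700)·14.1²/896 = 0.015216
  stratum C: (3400/12300)²·(1 − 790/3400)·8.8²/790 = 0.00574973
V̂(x̄_st) = 0.0281817
SE(x̄_st) = √0.0281817 = 0.167874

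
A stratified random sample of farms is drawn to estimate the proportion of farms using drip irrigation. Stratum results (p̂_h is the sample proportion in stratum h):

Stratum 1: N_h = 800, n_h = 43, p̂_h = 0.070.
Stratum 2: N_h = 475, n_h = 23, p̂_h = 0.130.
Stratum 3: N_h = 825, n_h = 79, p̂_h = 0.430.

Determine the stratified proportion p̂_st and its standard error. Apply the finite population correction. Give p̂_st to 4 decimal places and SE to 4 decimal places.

p̂_st ≈ 0.2250, SE ≈ 0.0300

N = 2100; stratum weights W_h = N_h/N.
p̂_st = Σ W_h p̂_h = (800·0.070 + 475·0.130 + 825·0.430)/2100 = 0.22500
V̂(p̂_st) = Σ W_h² (1 − n_h/N_h) p̂_h(1−p̂_h)/(n_h−1):
  stratum 1: (800/2100)²·(1 − 43/800)·0.070·0.930/42 = 0.000212853
  stratum 2: (475/2100)²·(1 − 23/475)·0.130·0.870/22 = 0.000250284
  stratum 3: (825/2100)²·(1 − 79/825)·0.430·0.570/78 = 0.000438534
V̂(p̂_st) = 0.00090167; SE = √V̂ = 0.0300278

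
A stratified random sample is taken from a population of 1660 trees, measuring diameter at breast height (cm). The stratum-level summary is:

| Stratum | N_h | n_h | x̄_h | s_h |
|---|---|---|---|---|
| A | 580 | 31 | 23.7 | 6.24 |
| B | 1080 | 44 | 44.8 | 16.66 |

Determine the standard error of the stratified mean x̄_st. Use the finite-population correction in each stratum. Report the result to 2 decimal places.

SE(x̄_st) ≈ 1.65

V̂(x̄_st) = Σ W_h² (1 − n_h/N_h) s_h²/n_h, with W_h = N_h/N and N = 1660:
  stratum A: (580/1660)²·(1 − 31/580)·6.24²/31 = 0.145142
  stratum B: (1080/1660)²·(1 − 44/1080)·16.66²/44 = 2.56132
V̂(x̄_st) = 2.70647
SE(x̄_st) = √2.70647 = 1.64513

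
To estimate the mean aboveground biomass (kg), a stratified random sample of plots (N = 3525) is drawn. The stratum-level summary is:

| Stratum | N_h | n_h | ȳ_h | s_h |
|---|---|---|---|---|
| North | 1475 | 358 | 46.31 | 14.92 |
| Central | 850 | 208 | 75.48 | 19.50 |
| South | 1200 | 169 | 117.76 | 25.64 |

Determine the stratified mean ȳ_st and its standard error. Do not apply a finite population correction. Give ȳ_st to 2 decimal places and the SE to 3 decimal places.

ȳ_st ≈ 77.67, SE ≈ 0.816

ȳ_st = Σ W_h ȳ_h = (1475·46.31 + 850·75.48 + 1200·117.76)/3525 = 77.66730
V̂(ȳ_st) = Σ W_h² s_h²/n_h, with W_h = N_h/N and N = 3525:
  stratum North: (1475/3525)²·14.92²/358 = 0.108873
  stratum Central: (850/3525)²·19.50²/208 = 0.106298
  stratum South: (1200/3525)²·25.64²/169 = 0.45081
V̂(ȳ_st) = 0.665981
SE(ȳ_st) = √0.665981 = 0.816077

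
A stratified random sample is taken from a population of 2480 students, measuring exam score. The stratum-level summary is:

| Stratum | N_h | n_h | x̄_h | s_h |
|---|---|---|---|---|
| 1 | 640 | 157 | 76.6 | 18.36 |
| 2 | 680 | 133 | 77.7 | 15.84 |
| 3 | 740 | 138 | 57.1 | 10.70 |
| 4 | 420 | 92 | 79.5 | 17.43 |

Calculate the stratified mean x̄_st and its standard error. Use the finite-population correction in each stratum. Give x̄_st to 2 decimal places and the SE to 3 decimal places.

x̄_st = Σ W_h x̄_h = (640·76.6 + 680·77.7 + 740·57.1 + 420·79.5)/2480 = 71.57419
V̂(x̄_st) = Σ W_h² (1 − n_h/N_h) s_h²/n_h, with W_h = N_h/N and N = 2480:
  stratum 1: (640/2480)²·(1 − 157/640)·18.36²/157 = 0.107912
  stratum 2: (680/2480)²·(1 − 133/680)·15.84²/133 = 0.114091
  stratum 3: (740/2480)²·(1 − 138/740)·10.70²/138 = 0.0600915
  stratum 4: (420/2480)²·(1 − 92/420)·17.43²/92 = 0.0739651
V̂(x̄_st) = 0.35606
SE(x̄_st) = √0.35606 = 0.596707

x̄_st ≈ 71.57, SE ≈ 0.597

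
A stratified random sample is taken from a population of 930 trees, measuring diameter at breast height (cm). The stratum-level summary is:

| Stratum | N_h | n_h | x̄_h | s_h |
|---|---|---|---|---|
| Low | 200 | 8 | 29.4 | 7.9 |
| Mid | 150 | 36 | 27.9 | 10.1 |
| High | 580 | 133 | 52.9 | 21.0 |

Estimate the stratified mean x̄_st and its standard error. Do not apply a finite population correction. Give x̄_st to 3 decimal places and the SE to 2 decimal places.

x̄_st ≈ 43.814, SE ≈ 1.31

x̄_st = Σ W_h x̄_h = (200·29.4 + 150·27.9 + 580·52.9)/930 = 43.81398
V̂(x̄_st) = Σ W_h² s_h²/n_h, with W_h = N_h/N and N = 930:
  stratum Low: (200/930)²·7.9²/8 = 0.360793
  stratum Mid: (150/930)²·10.1²/36 = 0.0737152
  stratum High: (580/930)²·21.0²/133 = 1.28967
V̂(x̄_st) = 1.72417
SE(x̄_st) = √1.72417 = 1.31308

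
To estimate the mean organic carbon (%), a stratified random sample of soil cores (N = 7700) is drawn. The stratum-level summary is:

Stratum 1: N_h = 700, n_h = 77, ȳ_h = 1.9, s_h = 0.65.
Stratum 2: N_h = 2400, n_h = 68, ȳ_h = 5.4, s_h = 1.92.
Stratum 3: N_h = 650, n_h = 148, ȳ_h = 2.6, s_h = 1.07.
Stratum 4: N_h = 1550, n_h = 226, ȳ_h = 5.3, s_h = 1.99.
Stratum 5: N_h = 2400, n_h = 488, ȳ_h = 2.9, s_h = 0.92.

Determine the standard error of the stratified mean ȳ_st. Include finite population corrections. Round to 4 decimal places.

SE(ȳ_st) ≈ 0.0771

V̂(ȳ_st) = Σ W_h² (1 − n_h/N_h) s_h²/n_h, with W_h = N_h/N and N = 7700:
  stratum 1: (700/7700)²·(1 − 77/700)·0.65²/77 = 4.0359e-05
  stratum 2: (2400/7700)²·(1 − 68/2400)·1.92²/68 = 0.00511743
  stratum 3: (650/7700)²·(1 − 148/650)·1.07²/148 = 4.25737e-05
  stratum 4: (1550/7700)²·(1 − 226/1550)·1.99²/226 = 0.000606507
  stratum 5: (2400/7700)²·(1 − 488/2400)·0.92²/488 = 0.000134237
V̂(ȳ_st) = 0.00594111
SE(ȳ_st) = √0.00594111 = 0.0770786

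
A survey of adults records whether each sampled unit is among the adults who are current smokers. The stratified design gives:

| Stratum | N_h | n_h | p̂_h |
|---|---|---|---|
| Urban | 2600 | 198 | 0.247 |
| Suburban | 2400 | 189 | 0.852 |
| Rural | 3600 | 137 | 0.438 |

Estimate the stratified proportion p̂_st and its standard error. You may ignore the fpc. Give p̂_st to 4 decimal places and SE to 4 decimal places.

p̂_st ≈ 0.4958, SE ≈ 0.0213

N = 8600; stratum weights W_h = N_h/N.
p̂_st = Σ W_h p̂_h = (2600·0.247 + 2400·0.852 + 3600·0.438)/8600 = 0.49579
V̂(p̂_st) = Σ W_h² p̂_h(1−p̂_h)/(n_h−1):
  stratum Urban: (2600/8600)²·0.247·0.753/197 = 8.6293e-05
  stratum Suburban: (2400/8600)²·0.852·0.148/188 = 5.22359e-05
  stratum Rural: (3600/8600)²·0.438·0.562/136 = 0.000317161
V̂(p̂_st) = 0.00045569; SE = √V̂ = 0.0213469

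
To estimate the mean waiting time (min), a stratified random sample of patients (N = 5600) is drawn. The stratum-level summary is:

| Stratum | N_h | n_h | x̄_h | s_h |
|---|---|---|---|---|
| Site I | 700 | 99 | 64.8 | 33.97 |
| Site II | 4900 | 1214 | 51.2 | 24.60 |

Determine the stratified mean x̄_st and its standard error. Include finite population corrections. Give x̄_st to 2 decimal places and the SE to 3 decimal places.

x̄_st = Σ W_h x̄_h = (700·64.8 + 4900·51.2)/5600 = 52.90000
V̂(x̄_st) = Σ W_h² (1 − n_h/N_h) s_h²/n_h, with W_h = N_h/N and N = 5600:
  stratum Site I: (700/5600)²·(1 − 99/700)·33.97²/99 = 0.15637
  stratum Site II: (4900/5600)²·(1 − 1214/4900)·24.60²/1214 = 0.287096
V̂(x̄_st) = 0.443465
SE(x̄_st) = √0.443465 = 0.665932

x̄_st ≈ 52.90, SE ≈ 0.666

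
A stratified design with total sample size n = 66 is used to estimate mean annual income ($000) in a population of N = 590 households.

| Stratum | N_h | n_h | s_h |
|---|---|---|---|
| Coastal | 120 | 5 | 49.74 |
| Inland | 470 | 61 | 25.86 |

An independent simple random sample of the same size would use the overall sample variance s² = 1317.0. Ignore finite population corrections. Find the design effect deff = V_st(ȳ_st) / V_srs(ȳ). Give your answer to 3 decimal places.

V̂(ȳ_st) = Σ W_h² s_h²/n_h, with W_h = N_h/N and N = 590:
  stratum Coastal: (120/590)²·49.74²/5 = 20.4692
  stratum Inland: (470/590)²·25.86²/61 = 6.95695
V_st = 27.4261
V_srs = s²/n = 1317.0/66 = 19.9545
deff = V_st / V_srs = 27.4261/19.9545 = 1.3744

deff ≈ 1.374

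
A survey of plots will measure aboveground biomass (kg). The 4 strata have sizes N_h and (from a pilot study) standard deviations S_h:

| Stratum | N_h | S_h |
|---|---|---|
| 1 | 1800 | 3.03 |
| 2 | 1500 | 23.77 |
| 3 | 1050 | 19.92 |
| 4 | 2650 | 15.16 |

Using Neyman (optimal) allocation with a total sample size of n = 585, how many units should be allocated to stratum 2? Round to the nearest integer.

Neyman allocation: n_h = n · N_h S_h / Σ N_i S_i, with n = 585.
  stratum 1: N_h·S_h = 1800·3.03 = 5454.00
  stratum 2: N_h·S_h = 1500·23.77 = 35655.00
  stratum 3: N_h·S_h = 1050·19.92 = 20916.00
  stratum 4: N_h·S_h = 2650·15.16 = 40174.00
Σ N_h S_h = 102199.00
n for stratum 2 = 585·35655.00/102199.00 = 204.094 → 204

204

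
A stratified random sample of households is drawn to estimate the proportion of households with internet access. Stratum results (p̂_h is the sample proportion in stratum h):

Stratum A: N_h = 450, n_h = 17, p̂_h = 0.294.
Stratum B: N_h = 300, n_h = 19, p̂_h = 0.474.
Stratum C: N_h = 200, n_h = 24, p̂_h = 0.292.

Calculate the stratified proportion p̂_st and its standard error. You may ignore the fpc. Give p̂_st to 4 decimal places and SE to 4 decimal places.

p̂_st ≈ 0.3504, SE ≈ 0.0685

N = 950; stratum weights W_h = N_h/N.
p̂_st = Σ W_h p̂_h = (450·0.294 + 300·0.474 + 200·0.292)/950 = 0.35042
V̂(p̂_st) = Σ W_h² p̂_h(1−p̂_h)/(n_h−1):
  stratum A: (450/950)²·0.294·0.706/16 = 0.00291078
  stratum B: (300/950)²·0.474·0.526/18 = 0.0013813
  stratum C: (200/950)²·0.292·0.708/23 = 0.000398383
V̂(p̂_st) = 0.00469046; SE = √V̂ = 0.068487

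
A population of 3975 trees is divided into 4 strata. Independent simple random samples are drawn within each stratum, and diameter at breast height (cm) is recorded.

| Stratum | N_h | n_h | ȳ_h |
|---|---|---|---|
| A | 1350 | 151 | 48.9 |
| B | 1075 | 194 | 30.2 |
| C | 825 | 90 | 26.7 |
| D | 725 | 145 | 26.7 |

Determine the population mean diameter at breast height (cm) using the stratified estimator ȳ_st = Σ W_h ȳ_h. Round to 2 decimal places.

ȳ_st ≈ 35.19

N = Σ N_h = 3975. Stratum weights W_h = N_h/N.
ȳ_st = (1350·48.9 + 1075·30.2 + 825·26.7 + 725·26.7) / 3975 = 35.1862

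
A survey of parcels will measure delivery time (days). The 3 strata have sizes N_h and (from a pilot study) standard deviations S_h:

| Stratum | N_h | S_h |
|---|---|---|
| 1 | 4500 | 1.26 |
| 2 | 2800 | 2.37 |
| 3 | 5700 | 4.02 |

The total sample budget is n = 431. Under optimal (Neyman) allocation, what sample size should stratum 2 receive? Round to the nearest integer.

81

Neyman allocation: n_h = n · N_h S_h / Σ N_i S_i, with n = 431.
  stratum 1: N_h·S_h = 4500·1.26 = 5670.00
  stratum 2: N_h·S_h = 2800·2.37 = 6636.00
  stratum 3: N_h·S_h = 5700·4.02 = 22914.00
Σ N_h S_h = 35220.00
n for stratum 2 = 431·6636.00/35220.00 = 81.207 → 81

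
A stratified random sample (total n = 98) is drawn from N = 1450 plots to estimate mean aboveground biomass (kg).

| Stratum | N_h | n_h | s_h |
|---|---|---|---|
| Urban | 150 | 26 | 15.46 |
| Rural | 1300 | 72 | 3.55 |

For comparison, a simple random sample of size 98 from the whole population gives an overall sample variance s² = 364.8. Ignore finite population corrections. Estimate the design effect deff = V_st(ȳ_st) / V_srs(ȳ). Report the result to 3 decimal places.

deff ≈ 0.064

V̂(ȳ_st) = Σ W_h² s_h²/n_h, with W_h = N_h/N and N = 1450:
  stratum Urban: (150/1450)²·15.46²/26 = 0.0983767
  stratum Rural: (1300/1450)²·3.55²/72 = 0.140694
V_st = 0.23907
V_srs = s²/n = 364.8/98 = 3.72245
deff = V_st / V_srs = 0.23907/3.72245 = 0.0642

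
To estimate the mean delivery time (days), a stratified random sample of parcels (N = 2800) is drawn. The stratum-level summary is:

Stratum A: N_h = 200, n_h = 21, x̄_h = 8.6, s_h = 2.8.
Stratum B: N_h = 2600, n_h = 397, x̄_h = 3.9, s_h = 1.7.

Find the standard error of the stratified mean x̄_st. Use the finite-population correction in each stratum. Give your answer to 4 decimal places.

V̂(x̄_st) = Σ W_h² (1 − n_h/N_h) s_h²/n_h, with W_h = N_h/N and N = 2800:
  stratum A: (200/2800)²·(1 − 21/200)·2.8²/21 = 0.00170476
  stratum B: (2600/2800)²·(1 − 397/2600)·1.7²/397 = 0.00531838
V̂(x̄_st) = 0.00702314
SE(x̄_st) = √0.00702314 = 0.0838042

SE(x̄_st) ≈ 0.0838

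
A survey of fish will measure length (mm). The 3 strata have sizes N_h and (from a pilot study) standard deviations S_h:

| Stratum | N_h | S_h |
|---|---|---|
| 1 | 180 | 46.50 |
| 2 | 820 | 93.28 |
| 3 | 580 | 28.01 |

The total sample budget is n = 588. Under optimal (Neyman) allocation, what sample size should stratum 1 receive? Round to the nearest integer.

Neyman allocation: n_h = n · N_h S_h / Σ N_i S_i, with n = 588.
  stratum 1: N_h·S_h = 180·46.50 = 8370.00
  stratum 2: N_h·S_h = 820·93.28 = 76489.60
  stratum 3: N_h·S_h = 580·28.01 = 16245.80
Σ N_h S_h = 101105.40
n for stratum 1 = 588·8370.00/101105.40 = 48.678 → 49

49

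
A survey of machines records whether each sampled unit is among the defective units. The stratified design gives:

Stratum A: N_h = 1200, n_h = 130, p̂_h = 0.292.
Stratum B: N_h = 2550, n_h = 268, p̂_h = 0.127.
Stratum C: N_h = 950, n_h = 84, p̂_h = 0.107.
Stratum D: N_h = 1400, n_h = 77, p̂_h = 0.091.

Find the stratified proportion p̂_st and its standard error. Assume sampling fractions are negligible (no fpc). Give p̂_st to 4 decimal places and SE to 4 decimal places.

p̂_st ≈ 0.1481, SE ≈ 0.0148

N = 6100; stratum weights W_h = N_h/N.
p̂_st = Σ W_h p̂_h = (1200·0.292 + 2550·0.127 + 950·0.107 + 1400·0.091)/6100 = 0.14808
V̂(p̂_st) = Σ W_h² p̂_h(1−p̂_h)/(n_h−1):
  stratum A: (1200/6100)²·0.292·0.708/129 = 6.20196e-05
  stratum B: (2550/6100)²·0.127·0.873/267 = 7.2565e-05
  stratum C: (950/6100)²·0.107·0.893/83 = 2.79219e-05
  stratum D: (1400/6100)²·0.091·0.909/76 = 5.73308e-05
V̂(p̂_st) = 0.000219837; SE = √V̂ = 0.0148269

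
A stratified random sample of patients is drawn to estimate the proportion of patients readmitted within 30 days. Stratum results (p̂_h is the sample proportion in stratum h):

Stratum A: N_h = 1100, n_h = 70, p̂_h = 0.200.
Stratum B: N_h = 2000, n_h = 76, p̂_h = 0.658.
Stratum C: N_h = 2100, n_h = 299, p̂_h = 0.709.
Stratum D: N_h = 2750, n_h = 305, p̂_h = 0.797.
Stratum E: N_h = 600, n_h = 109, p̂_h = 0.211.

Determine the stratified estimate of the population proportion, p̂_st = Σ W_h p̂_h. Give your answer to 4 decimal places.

N = 8550; stratum weights W_h = N_h/N.
p̂_st = Σ W_h p̂_h = (1100·0.200 + 2000·0.658 + 2100·0.709 + 2750·0.797 + 600·0.211)/8550 = 0.62494

p̂_st ≈ 0.6249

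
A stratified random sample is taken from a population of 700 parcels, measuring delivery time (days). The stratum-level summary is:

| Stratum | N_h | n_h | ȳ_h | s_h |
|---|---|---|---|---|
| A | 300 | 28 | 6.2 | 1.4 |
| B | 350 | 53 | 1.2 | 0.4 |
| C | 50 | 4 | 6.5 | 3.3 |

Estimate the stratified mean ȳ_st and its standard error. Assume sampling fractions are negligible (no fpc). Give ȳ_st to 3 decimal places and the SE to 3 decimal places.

ȳ_st = Σ W_h ȳ_h = (300·6.2 + 350·1.2 + 50·6.5)/700 = 3.72143
V̂(ȳ_st) = Σ W_h² s_h²/n_h, with W_h = N_h/N and N = 700:
  stratum A: (300/700)²·1.4²/28 = 0.0128571
  stratum B: (350/700)²·0.4²/53 = 0.000754717
  stratum C: (50/700)²·3.3²/4 = 0.0138903
V̂(ȳ_st) = 0.0275022
SE(ȳ_st) = √0.0275022 = 0.165838

ȳ_st ≈ 3.721, SE ≈ 0.166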